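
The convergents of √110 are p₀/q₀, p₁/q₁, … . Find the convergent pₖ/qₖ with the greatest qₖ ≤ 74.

√110 = [10; 2, 20, …] (period length 2).
Convergents:
  p_0/q_0 = 10/1
  p_1/q_1 = 21/2
  p_2/q_2 = 430/41
  p_3/q_3 = 881/84
q_2 = 41 ≤ 74 < 84 = q_3, so the answer is 430/41.

430/41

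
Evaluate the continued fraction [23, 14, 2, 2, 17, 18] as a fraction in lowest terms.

521969/22626

Using pₖ = aₖpₖ₋₁ + pₖ₋₂ and qₖ = aₖqₖ₋₁ + qₖ₋₂:
  k=0: a=23, p=23, q=1
  k=1: a=14, p=323, q=14
  k=2: a=2, p=669, q=29
  k=3: a=2, p=1661, q=72
  k=4: a=17, p=28906, q=1253
  k=5: a=18, p=521969, q=22626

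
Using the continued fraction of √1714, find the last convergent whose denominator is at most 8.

√1714 = [41; 2, 2, 82, …] (period length 3).
Convergents:
  p_0/q_0 = 41/1
  p_1/q_1 = 83/2
  p_2/q_2 = 207/5
  p_3/q_3 = 17057/412
q_2 = 5 ≤ 8 < 412 = q_3, so the answer is 207/5.

207/5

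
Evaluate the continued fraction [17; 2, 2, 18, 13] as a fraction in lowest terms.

20900/1201

Fold from the inside: start with 13/1.
  18 + 1/13 = 235/13
  2 + 13/235 = 483/235
  2 + 235/483 = 1201/483
  17 + 483/1201 = 20900/1201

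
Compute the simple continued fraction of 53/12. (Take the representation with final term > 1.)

[4; 2, 2, 2]

53 = 4*12 + 5
12 = 2*5 + 2
5 = 2*2 + 1
2 = 2*1 + 0  (stop)
So 53/12 = [4; 2, 2, 2].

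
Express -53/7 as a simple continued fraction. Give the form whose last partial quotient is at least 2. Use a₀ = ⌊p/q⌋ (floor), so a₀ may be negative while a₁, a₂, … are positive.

[-8; 2, 3]

-53 = -8*7 + 3
7 = 2*3 + 1
3 = 3*1 + 0  (stop)
So -53/7 = [-8; 2, 3].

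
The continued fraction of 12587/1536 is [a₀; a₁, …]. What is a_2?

7

12587 = 8·1536 + 299   →  a_0 = 8
1536 = 5·299 + 41   →  a_1 = 5
299 = 7·41 + 12   →  a_2 = 7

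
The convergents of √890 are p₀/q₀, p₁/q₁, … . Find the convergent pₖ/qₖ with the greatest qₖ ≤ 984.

10710/359

√890 = [29; 1, 4, 1, 58, …] (period length 4).
Convergents:
  p_0/q_0 = 29/1
  p_1/q_1 = 30/1
  p_2/q_2 = 149/5
  p_3/q_3 = 179/6
  p_4/q_4 = 10531/353
  p_5/q_5 = 10710/359
  p_6/q_6 = 53371/1789
q_5 = 359 ≤ 984 < 1789 = q_6, so the answer is 10710/359.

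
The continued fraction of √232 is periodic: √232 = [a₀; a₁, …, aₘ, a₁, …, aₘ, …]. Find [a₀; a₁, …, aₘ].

a₀ = ⌊√232⌋ = 15.
With m₀=0, d₀=1 and mₖ₊₁ = dₖaₖ − mₖ, dₖ₊₁ = (n − mₖ₊₁²)/dₖ, aₖ₊₁ = ⌊(a₀+mₖ₊₁)/dₖ₊₁⌋:
  k=1: m=15, d=7, a=4
  k=2: m=13, d=9, a=3
  k=3: m=14, d=4, a=7
  k=4: m=14, d=9, a=3
  k=5: m=13, d=7, a=4
  k=6: m=15, d=1, a=30
d=1 and a=2a₀=30 at k=6, so the next step gives (m, d) = (15, 7) again — its k=1 value — and the period has length 6.

[15; 4, 3, 7, 3, 4, 30]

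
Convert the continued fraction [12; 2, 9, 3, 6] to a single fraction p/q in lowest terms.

Using pₖ = aₖpₖ₋₁ + pₖ₋₂ and qₖ = aₖqₖ₋₁ + qₖ₋₂:
  k=0: a=12, p=12, q=1
  k=1: a=2, p=25, q=2
  k=2: a=9, p=237, q=19
  k=3: a=3, p=736, q=59
  k=4: a=6, p=4653, q=373

4653/373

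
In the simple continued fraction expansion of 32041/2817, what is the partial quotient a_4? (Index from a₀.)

18

32041 = 11·2817 + 1054   →  a_0 = 11
2817 = 2·1054 + 709   →  a_1 = 2
1054 = 1·709 + 345   →  a_2 = 1
709 = 2·345 + 19   →  a_3 = 2
345 = 18·19 + 3   →  a_4 = 18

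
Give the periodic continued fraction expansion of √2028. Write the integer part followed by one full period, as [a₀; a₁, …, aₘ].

a₀ = ⌊√2028⌋ = 45.
With m₀=0, d₀=1 and mₖ₊₁ = dₖaₖ − mₖ, dₖ₊₁ = (n − mₖ₊₁²)/dₖ, aₖ₊₁ = ⌊(a₀+mₖ₊₁)/dₖ₊₁⌋:
  k=1: m=45, d=3, a=30
  k=2: m=45, d=1, a=90
d=1 and a=2a₀=90 at k=2, so the next step gives (m, d) = (45, 3) again — its k=1 value — and the period has length 2.

[45; 30, 90]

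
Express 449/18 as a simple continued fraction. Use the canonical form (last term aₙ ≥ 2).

[24; 1, 17]

449 = 24*18 + 17
18 = 1*17 + 1
17 = 17*1 + 0  (stop)
So 449/18 = [24; 1, 17].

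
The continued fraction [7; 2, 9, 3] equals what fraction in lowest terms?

441/59

Fold from the inside: start with 3/1.
  9 + 1/3 = 28/3
  2 + 3/28 = 59/28
  7 + 28/59 = 441/59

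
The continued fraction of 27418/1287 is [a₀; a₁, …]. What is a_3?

2

27418 = 21·1287 + 391   →  a_0 = 21
1287 = 3·391 + 114   →  a_1 = 3
391 = 3·114 + 49   →  a_2 = 3
114 = 2·49 + 16   →  a_3 = 2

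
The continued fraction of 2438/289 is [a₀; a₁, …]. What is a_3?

2

2438 = 8·289 + 126   →  a_0 = 8
289 = 2·126 + 37   →  a_1 = 2
126 = 3·37 + 15   →  a_2 = 3
37 = 2·15 + 7   →  a_3 = 2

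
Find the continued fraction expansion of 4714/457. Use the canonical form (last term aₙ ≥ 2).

[10; 3, 5, 1, 3, 6]

4714 = 10·457 + 144
457 = 3·144 + 25
144 = 5·25 + 19
25 = 1·19 + 6
19 = 3·6 + 1
6 = 6·1 + 0  (stop)
So 4714/457 = [10; 3, 5, 1, 3, 6].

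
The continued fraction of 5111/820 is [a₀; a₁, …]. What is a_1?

5111 = 6·820 + 191   →  a_0 = 6
820 = 4·191 + 56   →  a_1 = 4

4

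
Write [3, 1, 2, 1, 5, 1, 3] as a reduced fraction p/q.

Using pₖ = aₖpₖ₋₁ + pₖ₋₂ and qₖ = aₖqₖ₋₁ + qₖ₋₂:
  k=0: a=3, p=3, q=1
  k=1: a=1, p=4, q=1
  k=2: a=2, p=11, q=3
  k=3: a=1, p=15, q=4
  k=4: a=5, p=86, q=23
  k=5: a=1, p=101, q=27
  k=6: a=3, p=389, q=104

389/104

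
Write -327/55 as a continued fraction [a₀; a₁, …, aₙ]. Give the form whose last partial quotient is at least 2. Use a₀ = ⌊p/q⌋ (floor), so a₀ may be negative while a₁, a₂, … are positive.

[-6; 18, 3]

-327 = -6·55 + 3
55 = 18·3 + 1
3 = 3·1 + 0  (stop)
So -327/55 = [-6; 18, 3].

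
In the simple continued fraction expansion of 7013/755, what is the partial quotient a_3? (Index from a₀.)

6

7013 = 9·755 + 218   →  a_0 = 9
755 = 3·218 + 101   →  a_1 = 3
218 = 2·101 + 16   →  a_2 = 2
101 = 6·16 + 5   →  a_3 = 6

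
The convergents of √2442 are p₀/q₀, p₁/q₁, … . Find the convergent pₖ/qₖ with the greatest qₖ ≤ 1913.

58361/1181

√2442 = [49; 2, 2, 2, 98, …] (period length 4).
Convergents:
  p_0/q_0 = 49/1
  p_1/q_1 = 99/2
  p_2/q_2 = 247/5
  p_3/q_3 = 593/12
  p_4/q_4 = 58361/1181
  p_5/q_5 = 117315/2374
q_4 = 1181 ≤ 1913 < 2374 = q_5, so the answer is 58361/1181.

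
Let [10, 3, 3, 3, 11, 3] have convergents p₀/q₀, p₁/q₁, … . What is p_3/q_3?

Using pₖ = aₖpₖ₋₁ + pₖ₋₂, qₖ = aₖqₖ₋₁ + qₖ₋₂ (with p₋₁=1, p₋₂=0, q₋₁=0, q₋₂=1):
  k=0: a=10, p=10, q=1
  k=1: a=3, p=31, q=3
  k=2: a=3, p=103, q=10
  k=3: a=3, p=340, q=33

340/33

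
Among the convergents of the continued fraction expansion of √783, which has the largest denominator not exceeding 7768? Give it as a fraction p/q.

√783 = [27; 1, 54, …] (period length 2).
Convergents:
  p_0/q_0 = 27/1
  p_1/q_1 = 28/1
  p_2/q_2 = 1539/55
  p_3/q_3 = 1567/56
  p_4/q_4 = 86157/3079
  p_5/q_5 = 87724/3135
  p_6/q_6 = 4823253/172369
q_5 = 3135 ≤ 7768 < 172369 = q_6, so the answer is 87724/3135.

87724/3135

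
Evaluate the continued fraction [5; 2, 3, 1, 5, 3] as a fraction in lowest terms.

Fold from the inside: start with 3/1.
  5 + 1/3 = 16/3
  1 + 3/16 = 19/16
  3 + 16/19 = 73/19
  2 + 19/73 = 165/73
  5 + 73/165 = 898/165

898/165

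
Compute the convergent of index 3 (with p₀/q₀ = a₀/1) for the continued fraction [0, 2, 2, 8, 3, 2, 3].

17/42

Using pₖ = aₖpₖ₋₁ + pₖ₋₂, qₖ = aₖqₖ₋₁ + qₖ₋₂ (with p₋₁=1, p₋₂=0, q₋₁=0, q₋₂=1):
  k=0: a=0, p=0, q=1
  k=1: a=2, p=1, q=2
  k=2: a=2, p=2, q=5
  k=3: a=8, p=17, q=42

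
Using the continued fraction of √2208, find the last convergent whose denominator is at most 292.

√2208 = [46; 1, 92, …] (period length 2).
Convergents:
  p_0/q_0 = 46/1
  p_1/q_1 = 47/1
  p_2/q_2 = 4370/93
  p_3/q_3 = 4417/94
  p_4/q_4 = 410734/8741
q_3 = 94 ≤ 292 < 8741 = q_4, so the answer is 4417/94.

4417/94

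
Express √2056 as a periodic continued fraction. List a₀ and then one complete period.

[45; 2, 1, 10, 1, 2, 90]

a₀ = ⌊√2056⌋ = 45.
With m₀=0, d₀=1 and mₖ₊₁ = dₖaₖ − mₖ, dₖ₊₁ = (n − mₖ₊₁²)/dₖ, aₖ₊₁ = ⌊(a₀+mₖ₊₁)/dₖ₊₁⌋:
  k=1: m=45, d=31, a=2
  k=2: m=17, d=57, a=1
  k=3: m=40, d=8, a=10
  k=4: m=40, d=57, a=1
  k=5: m=17, d=31, a=2
  k=6: m=45, d=1, a=90
d=1 and a=2a₀=90 at k=6, so the next step gives (m, d) = (45, 31) again — its k=1 value — and the period has length 6.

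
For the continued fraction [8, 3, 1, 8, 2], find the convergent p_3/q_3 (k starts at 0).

Using pₖ = aₖpₖ₋₁ + pₖ₋₂, qₖ = aₖqₖ₋₁ + qₖ₋₂ (with p₋₁=1, p₋₂=0, q₋₁=0, q₋₂=1):
  k=0: a=8, p=8, q=1
  k=1: a=3, p=25, q=3
  k=2: a=1, p=33, q=4
  k=3: a=8, p=289, q=35

289/35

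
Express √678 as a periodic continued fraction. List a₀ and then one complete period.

[26; 26, 52]

a₀ = ⌊√678⌋ = 26.
With m₀=0, d₀=1 and mₖ₊₁ = dₖaₖ − mₖ, dₖ₊₁ = (n − mₖ₊₁²)/dₖ, aₖ₊₁ = ⌊(a₀+mₖ₊₁)/dₖ₊₁⌋:
  k=1: m=26, d=2, a=26
  k=2: m=26, d=1, a=52
d=1 and a=2a₀=52 at k=2, so the next step gives (m, d) = (26, 2) again — its k=1 value — and the period has length 2.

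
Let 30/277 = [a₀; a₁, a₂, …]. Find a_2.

4

30 = 0·277 + 30   →  a_0 = 0
277 = 9·30 + 7   →  a_1 = 9
30 = 4·7 + 2   →  a_2 = 4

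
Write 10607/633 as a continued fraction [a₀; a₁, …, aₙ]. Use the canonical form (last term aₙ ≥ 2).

[16; 1, 3, 9, 17]

10607 = 16·633 + 479
633 = 1·479 + 154
479 = 3·154 + 17
154 = 9·17 + 1
17 = 17·1 + 0  (stop)
So 10607/633 = [16; 1, 3, 9, 17].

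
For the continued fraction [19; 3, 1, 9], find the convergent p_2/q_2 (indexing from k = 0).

Using pₖ = aₖpₖ₋₁ + pₖ₋₂, qₖ = aₖqₖ₋₁ + qₖ₋₂ (with p₋₁=1, p₋₂=0, q₋₁=0, q₋₂=1):
  k=0: a=19, p=19, q=1
  k=1: a=3, p=58, q=3
  k=2: a=1, p=77, q=4

77/4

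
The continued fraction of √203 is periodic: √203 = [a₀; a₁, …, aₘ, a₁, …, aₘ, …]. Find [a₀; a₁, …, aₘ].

[14; 4, 28]

a₀ = ⌊√203⌋ = 14.
With m₀=0, d₀=1 and mₖ₊₁ = dₖaₖ − mₖ, dₖ₊₁ = (n − mₖ₊₁²)/dₖ, aₖ₊₁ = ⌊(a₀+mₖ₊₁)/dₖ₊₁⌋:
  k=1: m=14, d=7, a=4
  k=2: m=14, d=1, a=28
d=1 and a=2a₀=28 at k=2, so the next step gives (m, d) = (14, 7) again — its k=1 value — and the period has length 2.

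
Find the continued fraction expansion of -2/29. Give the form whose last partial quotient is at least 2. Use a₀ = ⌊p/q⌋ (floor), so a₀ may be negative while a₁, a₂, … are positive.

-2 = -1·29 + 27
29 = 1·27 + 2
27 = 13·2 + 1
2 = 2·1 + 0  (stop)
So -2/29 = [-1; 1, 13, 2].

[-1; 1, 13, 2]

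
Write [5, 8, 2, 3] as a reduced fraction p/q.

302/59

Fold from the inside: start with 3/1.
  2 + 1/3 = 7/3
  8 + 3/7 = 59/7
  5 + 7/59 = 302/59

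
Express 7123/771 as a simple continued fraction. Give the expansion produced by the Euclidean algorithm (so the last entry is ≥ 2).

7123 = 9*771 + 184
771 = 4*184 + 35
184 = 5*35 + 9
35 = 3*9 + 8
9 = 1*8 + 1
8 = 8*1 + 0  (stop)
So 7123/771 = [9; 4, 5, 3, 1, 8].

[9; 4, 5, 3, 1, 8]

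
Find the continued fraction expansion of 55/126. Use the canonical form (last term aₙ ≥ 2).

55 = 0*126 + 55
126 = 2*55 + 16
55 = 3*16 + 7
16 = 2*7 + 2
7 = 3*2 + 1
2 = 2*1 + 0  (stop)
So 55/126 = [0; 2, 3, 2, 3, 2].

[0; 2, 3, 2, 3, 2]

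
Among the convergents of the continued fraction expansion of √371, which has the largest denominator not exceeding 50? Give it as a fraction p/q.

443/23

√371 = [19; 3, 1, 4, 1, 3, 38, …] (period length 6).
Convergents:
  p_0/q_0 = 19/1
  p_1/q_1 = 58/3
  p_2/q_2 = 77/4
  p_3/q_3 = 366/19
  p_4/q_4 = 443/23
  p_5/q_5 = 1695/88
q_4 = 23 ≤ 50 < 88 = q_5, so the answer is 443/23.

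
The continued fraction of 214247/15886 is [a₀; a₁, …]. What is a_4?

8

214247 = 13·15886 + 7729   →  a_0 = 13
15886 = 2·7729 + 428   →  a_1 = 2
7729 = 18·428 + 25   →  a_2 = 18
428 = 17·25 + 3   →  a_3 = 17
25 = 8·3 + 1   →  a_4 = 8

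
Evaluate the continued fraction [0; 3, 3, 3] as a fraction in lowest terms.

10/33

Fold from the inside: start with 3/1.
  3 + 1/3 = 10/3
  3 + 3/10 = 33/10
  0 + 10/33 = 10/33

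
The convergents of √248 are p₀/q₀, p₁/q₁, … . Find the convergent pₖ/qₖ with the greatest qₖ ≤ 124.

1937/123

√248 = [15; 1, 2, 1, 30, …] (period length 4).
Convergents:
  p_0/q_0 = 15/1
  p_1/q_1 = 16/1
  p_2/q_2 = 47/3
  p_3/q_3 = 63/4
  p_4/q_4 = 1937/123
  p_5/q_5 = 2000/127
q_4 = 123 ≤ 124 < 127 = q_5, so the answer is 1937/123.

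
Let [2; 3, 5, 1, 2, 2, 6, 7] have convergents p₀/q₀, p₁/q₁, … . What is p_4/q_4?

Using pₖ = aₖpₖ₋₁ + pₖ₋₂, qₖ = aₖqₖ₋₁ + qₖ₋₂ (with p₋₁=1, p₋₂=0, q₋₁=0, q₋₂=1):
  k=0: a=2, p=2, q=1
  k=1: a=3, p=7, q=3
  k=2: a=5, p=37, q=16
  k=3: a=1, p=44, q=19
  k=4: a=2, p=125, q=54

125/54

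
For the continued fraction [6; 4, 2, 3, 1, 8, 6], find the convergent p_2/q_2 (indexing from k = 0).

56/9

Using pₖ = aₖpₖ₋₁ + pₖ₋₂, qₖ = aₖqₖ₋₁ + qₖ₋₂ (with p₋₁=1, p₋₂=0, q₋₁=0, q₋₂=1):
  k=0: a=6, p=6, q=1
  k=1: a=4, p=25, q=4
  k=2: a=2, p=56, q=9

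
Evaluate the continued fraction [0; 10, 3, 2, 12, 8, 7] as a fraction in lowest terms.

5008/51519

Fold from the inside: start with 7/1.
  8 + 1/7 = 57/7
  12 + 7/57 = 691/57
  2 + 57/691 = 1439/691
  3 + 691/1439 = 5008/1439
  10 + 1439/5008 = 51519/5008
  0 + 5008/51519 = 5008/51519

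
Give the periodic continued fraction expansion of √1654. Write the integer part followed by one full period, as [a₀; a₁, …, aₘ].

[40; 1, 2, 40, 2, 1, 80]

a₀ = ⌊√1654⌋ = 40.
With m₀=0, d₀=1 and mₖ₊₁ = dₖaₖ − mₖ, dₖ₊₁ = (n − mₖ₊₁²)/dₖ, aₖ₊₁ = ⌊(a₀+mₖ₊₁)/dₖ₊₁⌋:
  k=1: m=40, d=54, a=1
  k=2: m=14, d=27, a=2
  k=3: m=40, d=2, a=40
  k=4: m=40, d=27, a=2
  k=5: m=14, d=54, a=1
  k=6: m=40, d=1, a=80
d=1 and a=2a₀=80 at k=6, so the next step gives (m, d) = (40, 54) again — its k=1 value — and the period has length 6.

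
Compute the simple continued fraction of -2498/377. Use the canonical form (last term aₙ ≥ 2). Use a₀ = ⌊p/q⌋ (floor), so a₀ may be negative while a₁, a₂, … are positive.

[-7; 2, 1, 2, 15, 3]

-2498 = -7*377 + 141
377 = 2*141 + 95
141 = 1*95 + 46
95 = 2*46 + 3
46 = 15*3 + 1
3 = 3*1 + 0  (stop)
So -2498/377 = [-7; 2, 1, 2, 15, 3].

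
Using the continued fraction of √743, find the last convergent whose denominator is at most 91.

√743 = [27; 3, 1, 7, 27, 7, 1, 3, 54, …] (period length 8).
Convergents:
  p_0/q_0 = 27/1
  p_1/q_1 = 82/3
  p_2/q_2 = 109/4
  p_3/q_3 = 845/31
  p_4/q_4 = 22924/841
q_3 = 31 ≤ 91 < 841 = q_4, so the answer is 845/31.

845/31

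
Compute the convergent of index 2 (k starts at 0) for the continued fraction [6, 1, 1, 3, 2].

Using pₖ = aₖpₖ₋₁ + pₖ₋₂, qₖ = aₖqₖ₋₁ + qₖ₋₂ (with p₋₁=1, p₋₂=0, q₋₁=0, q₋₂=1):
  k=0: a=6, p=6, q=1
  k=1: a=1, p=7, q=1
  k=2: a=1, p=13, q=2

13/2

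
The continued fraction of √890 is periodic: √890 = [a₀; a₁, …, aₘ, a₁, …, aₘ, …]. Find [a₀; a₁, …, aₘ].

a₀ = ⌊√890⌋ = 29.
With m₀=0, d₀=1 and mₖ₊₁ = dₖaₖ − mₖ, dₖ₊₁ = (n − mₖ₊₁²)/dₖ, aₖ₊₁ = ⌊(a₀+mₖ₊₁)/dₖ₊₁⌋:
  k=1: m=29, d=49, a=1
  k=2: m=20, d=10, a=4
  k=3: m=20, d=49, a=1
  k=4: m=29, d=1, a=58
d=1 and a=2a₀=58 at k=4, so the next step gives (m, d) = (29, 49) again — its k=1 value — and the period has length 4.

[29; 1, 4, 1, 58]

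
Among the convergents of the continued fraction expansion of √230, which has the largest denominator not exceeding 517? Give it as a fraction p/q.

2745/181

√230 = [15; 6, 30, …] (period length 2).
Convergents:
  p_0/q_0 = 15/1
  p_1/q_1 = 91/6
  p_2/q_2 = 2745/181
  p_3/q_3 = 16561/1092
q_2 = 181 ≤ 517 < 1092 = q_3, so the answer is 2745/181.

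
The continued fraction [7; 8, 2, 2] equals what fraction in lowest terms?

Fold from the inside: start with 2/1.
  2 + 1/2 = 5/2
  8 + 2/5 = 42/5
  7 + 5/42 = 299/42

299/42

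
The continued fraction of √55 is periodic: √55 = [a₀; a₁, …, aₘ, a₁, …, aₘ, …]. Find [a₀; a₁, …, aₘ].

[7; 2, 2, 2, 14]

a₀ = ⌊√55⌋ = 7.
With m₀=0, d₀=1 and mₖ₊₁ = dₖaₖ − mₖ, dₖ₊₁ = (n − mₖ₊₁²)/dₖ, aₖ₊₁ = ⌊(a₀+mₖ₊₁)/dₖ₊₁⌋:
  k=1: m=7, d=6, a=2
  k=2: m=5, d=5, a=2
  k=3: m=5, d=6, a=2
  k=4: m=7, d=1, a=14
d=1 and a=2a₀=14 at k=4, so the next step gives (m, d) = (7, 6) again — its k=1 value — and the period has length 4.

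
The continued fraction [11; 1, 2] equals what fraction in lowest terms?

Using pₖ = aₖpₖ₋₁ + pₖ₋₂ and qₖ = aₖqₖ₋₁ + qₖ₋₂:
  k=0: a=11, p=11, q=1
  k=1: a=1, p=12, q=1
  k=2: a=2, p=35, q=3

35/3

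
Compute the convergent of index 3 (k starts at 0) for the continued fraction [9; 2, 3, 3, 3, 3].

Using pₖ = aₖpₖ₋₁ + pₖ₋₂, qₖ = aₖqₖ₋₁ + qₖ₋₂ (with p₋₁=1, p₋₂=0, q₋₁=0, q₋₂=1):
  k=0: a=9, p=9, q=1
  k=1: a=2, p=19, q=2
  k=2: a=3, p=66, q=7
  k=3: a=3, p=217, q=23

217/23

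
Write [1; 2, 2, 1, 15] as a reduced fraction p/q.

157/110

Fold from the inside: start with 15/1.
  1 + 1/15 = 16/15
  2 + 15/16 = 47/16
  2 + 16/47 = 110/47
  1 + 47/110 = 157/110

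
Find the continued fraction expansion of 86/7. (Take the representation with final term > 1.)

86 = 12×7 + 2
7 = 3×2 + 1
2 = 2×1 + 0  (stop)
So 86/7 = [12; 3, 2].

[12; 3, 2]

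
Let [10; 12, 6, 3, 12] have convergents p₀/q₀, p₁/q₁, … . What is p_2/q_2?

Using pₖ = aₖpₖ₋₁ + pₖ₋₂, qₖ = aₖqₖ₋₁ + qₖ₋₂ (with p₋₁=1, p₋₂=0, q₋₁=0, q₋₂=1):
  k=0: a=10, p=10, q=1
  k=1: a=12, p=121, q=12
  k=2: a=6, p=736, q=73

736/73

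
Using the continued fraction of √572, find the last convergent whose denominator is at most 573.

√572 = [23; 1, 10, 1, 46, …] (period length 4).
Convergents:
  p_0/q_0 = 23/1
  p_1/q_1 = 24/1
  p_2/q_2 = 263/11
  p_3/q_3 = 287/12
  p_4/q_4 = 13465/563
  p_5/q_5 = 13752/575
q_4 = 563 ≤ 573 < 575 = q_5, so the answer is 13465/563.

13465/563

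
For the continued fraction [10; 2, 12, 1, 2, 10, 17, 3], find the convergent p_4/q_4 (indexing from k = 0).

828/79

Using pₖ = aₖpₖ₋₁ + pₖ₋₂, qₖ = aₖqₖ₋₁ + qₖ₋₂ (with p₋₁=1, p₋₂=0, q₋₁=0, q₋₂=1):
  k=0: a=10, p=10, q=1
  k=1: a=2, p=21, q=2
  k=2: a=12, p=262, q=25
  k=3: a=1, p=283, q=27
  k=4: a=2, p=828, q=79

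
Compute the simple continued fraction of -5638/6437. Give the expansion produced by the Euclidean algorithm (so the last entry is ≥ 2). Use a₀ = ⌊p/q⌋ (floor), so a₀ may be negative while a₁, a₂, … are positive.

-5638 = -1*6437 + 799
6437 = 8*799 + 45
799 = 17*45 + 34
45 = 1*34 + 11
34 = 3*11 + 1
11 = 11*1 + 0  (stop)
So -5638/6437 = [-1; 8, 17, 1, 3, 11].

[-1; 8, 17, 1, 3, 11]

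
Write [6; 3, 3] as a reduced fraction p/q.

Fold from the inside: start with 3/1.
  3 + 1/3 = 10/3
  6 + 3/10 = 63/10

63/10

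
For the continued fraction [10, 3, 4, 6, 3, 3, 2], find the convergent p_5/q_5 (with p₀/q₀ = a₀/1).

8752/849

Using pₖ = aₖpₖ₋₁ + pₖ₋₂, qₖ = aₖqₖ₋₁ + qₖ₋₂ (with p₋₁=1, p₋₂=0, q₋₁=0, q₋₂=1):
  k=0: a=10, p=10, q=1
  k=1: a=3, p=31, q=3
  k=2: a=4, p=134, q=13
  k=3: a=6, p=835, q=81
  k=4: a=3, p=2639, q=256
  k=5: a=3, p=8752, q=849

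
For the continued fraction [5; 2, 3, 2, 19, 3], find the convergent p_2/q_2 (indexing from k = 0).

Using pₖ = aₖpₖ₋₁ + pₖ₋₂, qₖ = aₖqₖ₋₁ + qₖ₋₂ (with p₋₁=1, p₋₂=0, q₋₁=0, q₋₂=1):
  k=0: a=5, p=5, q=1
  k=1: a=2, p=11, q=2
  k=2: a=3, p=38, q=7

38/7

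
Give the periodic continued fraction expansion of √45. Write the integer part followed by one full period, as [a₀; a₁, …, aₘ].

[6; 1, 2, 2, 2, 1, 12]

a₀ = ⌊√45⌋ = 6.
With m₀=0, d₀=1 and mₖ₊₁ = dₖaₖ − mₖ, dₖ₊₁ = (n − mₖ₊₁²)/dₖ, aₖ₊₁ = ⌊(a₀+mₖ₊₁)/dₖ₊₁⌋:
  k=1: m=6, d=9, a=1
  k=2: m=3, d=4, a=2
  k=3: m=5, d=5, a=2
  k=4: m=5, d=4, a=2
  k=5: m=3, d=9, a=1
  k=6: m=6, d=1, a=12
d=1 and a=2a₀=12 at k=6, so the next step gives (m, d) = (6, 9) again — its k=1 value — and the period has length 6.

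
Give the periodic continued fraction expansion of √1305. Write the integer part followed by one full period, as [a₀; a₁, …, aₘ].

a₀ = ⌊√1305⌋ = 36.

[36; 8, 72]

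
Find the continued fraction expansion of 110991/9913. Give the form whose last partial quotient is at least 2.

110991 = 11·9913 + 1948
9913 = 5·1948 + 173
1948 = 11·173 + 45
173 = 3·45 + 38
45 = 1·38 + 7
38 = 5·7 + 3
7 = 2·3 + 1
3 = 3·1 + 0  (stop)
So 110991/9913 = [11; 5, 11, 3, 1, 5, 2, 3].

[11; 5, 11, 3, 1, 5, 2, 3]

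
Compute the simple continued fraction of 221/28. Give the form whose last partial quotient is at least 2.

221 = 7·28 + 25
28 = 1·25 + 3
25 = 8·3 + 1
3 = 3·1 + 0  (stop)
So 221/28 = [7; 1, 8, 3].

[7; 1, 8, 3]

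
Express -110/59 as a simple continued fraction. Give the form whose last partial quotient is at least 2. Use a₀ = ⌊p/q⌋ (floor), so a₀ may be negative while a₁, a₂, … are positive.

-110 = -2·59 + 8
59 = 7·8 + 3
8 = 2·3 + 2
3 = 1·2 + 1
2 = 2·1 + 0  (stop)
So -110/59 = [-2; 7, 2, 1, 2].

[-2; 7, 2, 1, 2]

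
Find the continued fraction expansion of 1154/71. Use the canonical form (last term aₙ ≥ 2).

1154 = 16*71 + 18
71 = 3*18 + 17
18 = 1*17 + 1
17 = 17*1 + 0  (stop)
So 1154/71 = [16; 3, 1, 17].

[16; 3, 1, 17]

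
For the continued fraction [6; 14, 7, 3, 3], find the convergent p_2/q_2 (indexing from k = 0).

601/99

Using pₖ = aₖpₖ₋₁ + pₖ₋₂, qₖ = aₖqₖ₋₁ + qₖ₋₂ (with p₋₁=1, p₋₂=0, q₋₁=0, q₋₂=1):
  k=0: a=6, p=6, q=1
  k=1: a=14, p=85, q=14
  k=2: a=7, p=601, q=99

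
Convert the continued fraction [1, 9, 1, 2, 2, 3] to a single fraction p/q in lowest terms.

257/233

Fold from the inside: start with 3/1.
  2 + 1/3 = 7/3
  2 + 3/7 = 17/7
  1 + 7/17 = 24/17
  9 + 17/24 = 233/24
  1 + 24/233 = 257/233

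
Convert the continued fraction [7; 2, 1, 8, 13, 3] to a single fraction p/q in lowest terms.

7706/1049

Fold from the inside: start with 3/1.
  13 + 1/3 = 40/3
  8 + 3/40 = 323/40
  1 + 40/323 = 363/323
  2 + 323/363 = 1049/363
  7 + 363/1049 = 7706/1049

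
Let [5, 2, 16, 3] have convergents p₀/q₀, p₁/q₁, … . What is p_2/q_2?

Using pₖ = aₖpₖ₋₁ + pₖ₋₂, qₖ = aₖqₖ₋₁ + qₖ₋₂ (with p₋₁=1, p₋₂=0, q₋₁=0, q₋₂=1):
  k=0: a=5, p=5, q=1
  k=1: a=2, p=11, q=2
  k=2: a=16, p=181, q=33

181/33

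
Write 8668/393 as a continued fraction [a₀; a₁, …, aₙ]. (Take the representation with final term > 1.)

8668 = 22*393 + 22
393 = 17*22 + 19
22 = 1*19 + 3
19 = 6*3 + 1
3 = 3*1 + 0  (stop)
So 8668/393 = [22; 17, 1, 6, 3].

[22; 17, 1, 6, 3]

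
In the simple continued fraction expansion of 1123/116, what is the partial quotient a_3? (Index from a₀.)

7

1123 = 9·116 + 79   →  a_0 = 9
116 = 1·79 + 37   →  a_1 = 1
79 = 2·37 + 5   →  a_2 = 2
37 = 7·5 + 2   →  a_3 = 7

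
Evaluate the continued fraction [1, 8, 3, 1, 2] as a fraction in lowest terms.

102/91

Using pₖ = aₖpₖ₋₁ + pₖ₋₂ and qₖ = aₖqₖ₋₁ + qₖ₋₂:
  k=0: a=1, p=1, q=1
  k=1: a=8, p=9, q=8
  k=2: a=3, p=28, q=25
  k=3: a=1, p=37, q=33
  k=4: a=2, p=102, q=91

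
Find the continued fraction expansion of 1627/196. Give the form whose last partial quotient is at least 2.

[8; 3, 3, 9, 2]

1627 = 8×196 + 59
196 = 3×59 + 19
59 = 3×19 + 2
19 = 9×2 + 1
2 = 2×1 + 0  (stop)
So 1627/196 = [8; 3, 3, 9, 2].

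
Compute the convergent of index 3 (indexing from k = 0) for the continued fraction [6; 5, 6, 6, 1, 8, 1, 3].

Using pₖ = aₖpₖ₋₁ + pₖ₋₂, qₖ = aₖqₖ₋₁ + qₖ₋₂ (with p₋₁=1, p₋₂=0, q₋₁=0, q₋₂=1):
  k=0: a=6, p=6, q=1
  k=1: a=5, p=31, q=5
  k=2: a=6, p=192, q=31
  k=3: a=6, p=1183, q=191

1183/191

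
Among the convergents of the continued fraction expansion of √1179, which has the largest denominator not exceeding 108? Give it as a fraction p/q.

3571/104

√1179 = [34; 2, 1, 33, 1, 2, 68, …] (period length 6).
Convergents:
  p_0/q_0 = 34/1
  p_1/q_1 = 69/2
  p_2/q_2 = 103/3
  p_3/q_3 = 3468/101
  p_4/q_4 = 3571/104
  p_5/q_5 = 10610/309
q_4 = 104 ≤ 108 < 309 = q_5, so the answer is 3571/104.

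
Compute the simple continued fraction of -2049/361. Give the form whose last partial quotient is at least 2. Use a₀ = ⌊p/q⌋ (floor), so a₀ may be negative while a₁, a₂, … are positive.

[-6; 3, 11, 1, 2, 3]

-2049 = -6·361 + 117
361 = 3·117 + 10
117 = 11·10 + 7
10 = 1·7 + 3
7 = 2·3 + 1
3 = 3·1 + 0  (stop)
So -2049/361 = [-6; 3, 11, 1, 2, 3].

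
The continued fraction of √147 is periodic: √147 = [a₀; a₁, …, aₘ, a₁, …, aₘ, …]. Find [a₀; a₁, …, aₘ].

a₀ = ⌊√147⌋ = 12.
With m₀=0, d₀=1 and mₖ₊₁ = dₖaₖ − mₖ, dₖ₊₁ = (n − mₖ₊₁²)/dₖ, aₖ₊₁ = ⌊(a₀+mₖ₊₁)/dₖ₊₁⌋:
  k=1: m=12, d=3, a=8
  k=2: m=12, d=1, a=24
d=1 and a=2a₀=24 at k=2, so the next step gives (m, d) = (12, 3) again — its k=1 value — and the period has length 2.

[12; 8, 24]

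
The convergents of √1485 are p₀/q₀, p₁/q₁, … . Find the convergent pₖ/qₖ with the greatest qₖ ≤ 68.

1079/28

√1485 = [38; 1, 1, 6, 1, 1, 76, …] (period length 6).
Convergents:
  p_0/q_0 = 38/1
  p_1/q_1 = 39/1
  p_2/q_2 = 77/2
  p_3/q_3 = 501/13
  p_4/q_4 = 578/15
  p_5/q_5 = 1079/28
  p_6/q_6 = 82582/2143
q_5 = 28 ≤ 68 < 2143 = q_6, so the answer is 1079/28.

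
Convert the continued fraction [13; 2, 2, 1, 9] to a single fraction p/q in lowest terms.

913/68

Using pₖ = aₖpₖ₋₁ + pₖ₋₂ and qₖ = aₖqₖ₋₁ + qₖ₋₂:
  k=0: a=13, p=13, q=1
  k=1: a=2, p=27, q=2
  k=2: a=2, p=67, q=5
  k=3: a=1, p=94, q=7
  k=4: a=9, p=913, q=68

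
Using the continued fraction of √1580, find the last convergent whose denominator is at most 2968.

50561/1272

√1580 = [39; 1, 2, 1, 78, …] (period length 4).
Convergents:
  p_0/q_0 = 39/1
  p_1/q_1 = 40/1
  p_2/q_2 = 119/3
  p_3/q_3 = 159/4
  p_4/q_4 = 12521/315
  p_5/q_5 = 12680/319
  p_6/q_6 = 37881/953
  p_7/q_7 = 50561/1272
  p_8/q_8 = 3981639/100169
q_7 = 1272 ≤ 2968 < 100169 = q_8, so the answer is 50561/1272.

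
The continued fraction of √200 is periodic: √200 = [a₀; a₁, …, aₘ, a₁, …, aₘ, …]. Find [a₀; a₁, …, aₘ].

[14; 7, 28]

a₀ = ⌊√200⌋ = 14.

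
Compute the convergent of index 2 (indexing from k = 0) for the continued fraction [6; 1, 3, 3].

Using pₖ = aₖpₖ₋₁ + pₖ₋₂, qₖ = aₖqₖ₋₁ + qₖ₋₂ (with p₋₁=1, p₋₂=0, q₋₁=0, q₋₂=1):
  k=0: a=6, p=6, q=1
  k=1: a=1, p=7, q=1
  k=2: a=3, p=27, q=4

27/4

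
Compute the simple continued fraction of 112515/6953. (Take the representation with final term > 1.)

[16; 5, 2, 19, 1, 14, 2]

112515 = 16×6953 + 1267
6953 = 5×1267 + 618
1267 = 2×618 + 31
618 = 19×31 + 29
31 = 1×29 + 2
29 = 14×2 + 1
2 = 2×1 + 0  (stop)
So 112515/6953 = [16; 5, 2, 19, 1, 14, 2].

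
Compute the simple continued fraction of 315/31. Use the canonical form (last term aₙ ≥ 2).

315 = 10×31 + 5
31 = 6×5 + 1
5 = 5×1 + 0  (stop)
So 315/31 = [10; 6, 5].

[10; 6, 5]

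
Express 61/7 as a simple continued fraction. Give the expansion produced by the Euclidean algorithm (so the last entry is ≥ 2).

61 = 8×7 + 5
7 = 1×5 + 2
5 = 2×2 + 1
2 = 2×1 + 0  (stop)
So 61/7 = [8; 1, 2, 2].

[8; 1, 2, 2]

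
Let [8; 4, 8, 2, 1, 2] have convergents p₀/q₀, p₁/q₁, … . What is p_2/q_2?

272/33

Using pₖ = aₖpₖ₋₁ + pₖ₋₂, qₖ = aₖqₖ₋₁ + qₖ₋₂ (with p₋₁=1, p₋₂=0, q₋₁=0, q₋₂=1):
  k=0: a=8, p=8, q=1
  k=1: a=4, p=33, q=4
  k=2: a=8, p=272, q=33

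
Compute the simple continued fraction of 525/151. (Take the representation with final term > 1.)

[3; 2, 10, 3, 2]

525 = 3·151 + 72
151 = 2·72 + 7
72 = 10·7 + 2
7 = 3·2 + 1
2 = 2·1 + 0  (stop)
So 525/151 = [3; 2, 10, 3, 2].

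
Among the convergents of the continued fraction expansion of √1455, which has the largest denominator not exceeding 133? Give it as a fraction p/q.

3433/90

√1455 = [38; 6, 1, 11, 1, 6, 76, …] (period length 6).
Convergents:
  p_0/q_0 = 38/1
  p_1/q_1 = 229/6
  p_2/q_2 = 267/7
  p_3/q_3 = 3166/83
  p_4/q_4 = 3433/90
  p_5/q_5 = 23764/623
q_4 = 90 ≤ 133 < 623 = q_5, so the answer is 3433/90.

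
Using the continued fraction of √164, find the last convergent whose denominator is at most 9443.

52877/4129

√164 = [12; 1, 4, 6, 4, 1, 24, …] (period length 6).
Convergents:
  p_0/q_0 = 12/1
  p_1/q_1 = 13/1
  p_2/q_2 = 64/5
  p_3/q_3 = 397/31
  p_4/q_4 = 1652/129
  p_5/q_5 = 2049/160
  p_6/q_6 = 50828/3969
  p_7/q_7 = 52877/4129
  p_8/q_8 = 262336/20485
q_7 = 4129 ≤ 9443 < 20485 = q_8, so the answer is 52877/4129.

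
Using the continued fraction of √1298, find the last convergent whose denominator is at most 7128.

93420/2593

√1298 = [36; 36, 72, …] (period length 2).
Convergents:
  p_0/q_0 = 36/1
  p_1/q_1 = 1297/36
  p_2/q_2 = 93420/2593
  p_3/q_3 = 3364417/93384
q_2 = 2593 ≤ 7128 < 93384 = q_3, so the answer is 93420/2593.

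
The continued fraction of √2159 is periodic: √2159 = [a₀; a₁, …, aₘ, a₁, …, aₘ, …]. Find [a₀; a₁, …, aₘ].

a₀ = ⌊√2159⌋ = 46.
With m₀=0, d₀=1 and mₖ₊₁ = dₖaₖ − mₖ, dₖ₊₁ = (n − mₖ₊₁²)/dₖ, aₖ₊₁ = ⌊(a₀+mₖ₊₁)/dₖ₊₁⌋:
  k=1: m=46, d=43, a=2
  k=2: m=40, d=13, a=6
  k=3: m=38, d=55, a=1
  k=4: m=17, d=34, a=1
  k=5: m=17, d=55, a=1
  k=6: m=38, d=13, a=6
  k=7: m=40, d=43, a=2
  k=8: m=46, d=1, a=92
d=1 and a=2a₀=92 at k=8, so the next step gives (m, d) = (46, 43) again — its k=1 value — and the period has length 8.

[46; 2, 6, 1, 1, 1, 6, 2, 92]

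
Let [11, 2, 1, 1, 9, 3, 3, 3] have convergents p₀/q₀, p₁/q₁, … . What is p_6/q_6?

Using pₖ = aₖpₖ₋₁ + pₖ₋₂, qₖ = aₖqₖ₋₁ + qₖ₋₂ (with p₋₁=1, p₋₂=0, q₋₁=0, q₋₂=1):
  k=0: a=11, p=11, q=1
  k=1: a=2, p=23, q=2
  k=2: a=1, p=34, q=3
  k=3: a=1, p=57, q=5
  k=4: a=9, p=547, q=48
  k=5: a=3, p=1698, q=149
  k=6: a=3, p=5641, q=495

5641/495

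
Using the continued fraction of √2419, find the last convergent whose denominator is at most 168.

2951/60

√2419 = [49; 5, 2, 5, 98, …] (period length 4).
Convergents:
  p_0/q_0 = 49/1
  p_1/q_1 = 246/5
  p_2/q_2 = 541/11
  p_3/q_3 = 2951/60
  p_4/q_4 = 289739/5891
q_3 = 60 ≤ 168 < 5891 = q_4, so the answer is 2951/60.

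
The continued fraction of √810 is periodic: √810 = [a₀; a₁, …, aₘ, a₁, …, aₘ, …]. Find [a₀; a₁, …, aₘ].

a₀ = ⌊√810⌋ = 28.
With m₀=0, d₀=1 and mₖ₊₁ = dₖaₖ − mₖ, dₖ₊₁ = (n − mₖ₊₁²)/dₖ, aₖ₊₁ = ⌊(a₀+mₖ₊₁)/dₖ₊₁⌋:
  k=1: m=28, d=26, a=2
  k=2: m=24, d=9, a=5
  k=3: m=21, d=41, a=1
  k=4: m=20, d=10, a=4
  k=5: m=20, d=41, a=1
  k=6: m=21, d=9, a=5
  k=7: m=24, d=26, a=2
  k=8: m=28, d=1, a=56
d=1 and a=2a₀=56 at k=8, so the next step gives (m, d) = (28, 26) again — its k=1 value — and the period has length 8.

[28; 2, 5, 1, 4, 1, 5, 2, 56]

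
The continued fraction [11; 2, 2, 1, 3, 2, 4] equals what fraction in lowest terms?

2993/262

Using pₖ = aₖpₖ₋₁ + pₖ₋₂ and qₖ = aₖqₖ₋₁ + qₖ₋₂:
  k=0: a=11, p=11, q=1
  k=1: a=2, p=23, q=2
  k=2: a=2, p=57, q=5
  k=3: a=1, p=80, q=7
  k=4: a=3, p=297, q=26
  k=5: a=2, p=674, q=59
  k=6: a=4, p=2993, q=262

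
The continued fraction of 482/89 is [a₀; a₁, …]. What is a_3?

482 = 5·89 + 37   →  a_0 = 5
89 = 2·37 + 15   →  a_1 = 2
37 = 2·15 + 7   →  a_2 = 2
15 = 2·7 + 1   →  a_3 = 2

2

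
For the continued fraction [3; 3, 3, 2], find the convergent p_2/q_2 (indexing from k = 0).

33/10

Using pₖ = aₖpₖ₋₁ + pₖ₋₂, qₖ = aₖqₖ₋₁ + qₖ₋₂ (with p₋₁=1, p₋₂=0, q₋₁=0, q₋₂=1):
  k=0: a=3, p=3, q=1
  k=1: a=3, p=10, q=3
  k=2: a=3, p=33, q=10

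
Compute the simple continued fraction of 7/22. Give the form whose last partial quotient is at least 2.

7 = 0*22 + 7
22 = 3*7 + 1
7 = 7*1 + 0  (stop)
So 7/22 = [0; 3, 7].

[0; 3, 7]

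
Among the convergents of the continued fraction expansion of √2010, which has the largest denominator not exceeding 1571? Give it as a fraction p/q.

√2010 = [44; 1, 4, 1, 88, …] (period length 4).
Convergents:
  p_0/q_0 = 44/1
  p_1/q_1 = 45/1
  p_2/q_2 = 224/5
  p_3/q_3 = 269/6
  p_4/q_4 = 23896/533
  p_5/q_5 = 24165/539
  p_6/q_6 = 120556/2689
q_5 = 539 ≤ 1571 < 2689 = q_6, so the answer is 24165/539.

24165/539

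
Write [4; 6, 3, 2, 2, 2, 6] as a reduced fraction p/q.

Fold from the inside: start with 6/1.
  2 + 1/6 = 13/6
  2 + 6/13 = 32/13
  2 + 13/32 = 77/32
  3 + 32/77 = 263/77
  6 + 77/263 = 1655/263
  4 + 263/1655 = 6883/1655

6883/1655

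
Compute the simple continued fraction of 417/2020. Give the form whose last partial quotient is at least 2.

[0; 4, 1, 5, 2, 2, 2, 5]

417 = 0×2020 + 417
2020 = 4×417 + 352
417 = 1×352 + 65
352 = 5×65 + 27
65 = 2×27 + 11
27 = 2×11 + 5
11 = 2×5 + 1
5 = 5×1 + 0  (stop)
So 417/2020 = [0; 4, 1, 5, 2, 2, 2, 5].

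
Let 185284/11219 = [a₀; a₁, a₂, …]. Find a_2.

1

185284 = 16·11219 + 5780   →  a_0 = 16
11219 = 1·5780 + 5439   →  a_1 = 1
5780 = 1·5439 + 341   →  a_2 = 1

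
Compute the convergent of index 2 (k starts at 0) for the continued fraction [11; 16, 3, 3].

542/49

Using pₖ = aₖpₖ₋₁ + pₖ₋₂, qₖ = aₖqₖ₋₁ + qₖ₋₂ (with p₋₁=1, p₋₂=0, q₋₁=0, q₋₂=1):
  k=0: a=11, p=11, q=1
  k=1: a=16, p=177, q=16
  k=2: a=3, p=542, q=49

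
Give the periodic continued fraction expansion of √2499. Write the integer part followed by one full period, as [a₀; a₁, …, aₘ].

[49; 1, 98]

a₀ = ⌊√2499⌋ = 49.
With m₀=0, d₀=1 and mₖ₊₁ = dₖaₖ − mₖ, dₖ₊₁ = (n − mₖ₊₁²)/dₖ, aₖ₊₁ = ⌊(a₀+mₖ₊₁)/dₖ₊₁⌋:
  k=1: m=49, d=98, a=1
  k=2: m=49, d=1, a=98
d=1 and a=2a₀=98 at k=2, so the next step gives (m, d) = (49, 98) again — its k=1 value — and the period has length 2.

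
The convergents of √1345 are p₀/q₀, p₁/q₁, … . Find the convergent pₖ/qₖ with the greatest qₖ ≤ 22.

√1345 = [36; 1, 2, 14, 2, 1, 72, …] (period length 6).
Convergents:
  p_0/q_0 = 36/1
  p_1/q_1 = 37/1
  p_2/q_2 = 110/3
  p_3/q_3 = 1577/43
q_2 = 3 ≤ 22 < 43 = q_3, so the answer is 110/3.

110/3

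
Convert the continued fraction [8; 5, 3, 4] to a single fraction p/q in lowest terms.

565/69

Using pₖ = aₖpₖ₋₁ + pₖ₋₂ and qₖ = aₖqₖ₋₁ + qₖ₋₂:
  k=0: a=8, p=8, q=1
  k=1: a=5, p=41, q=5
  k=2: a=3, p=131, q=16
  k=3: a=4, p=565, q=69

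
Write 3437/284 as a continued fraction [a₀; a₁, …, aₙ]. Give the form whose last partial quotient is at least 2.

3437 = 12*284 + 29
284 = 9*29 + 23
29 = 1*23 + 6
23 = 3*6 + 5
6 = 1*5 + 1
5 = 5*1 + 0  (stop)
So 3437/284 = [12; 9, 1, 3, 1, 5].

[12; 9, 1, 3, 1, 5]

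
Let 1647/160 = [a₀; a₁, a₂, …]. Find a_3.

2

1647 = 10·160 + 47   →  a_0 = 10
160 = 3·47 + 19   →  a_1 = 3
47 = 2·19 + 9   →  a_2 = 2
19 = 2·9 + 1   →  a_3 = 2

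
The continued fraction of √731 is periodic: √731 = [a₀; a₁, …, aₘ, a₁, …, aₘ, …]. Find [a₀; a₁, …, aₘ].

a₀ = ⌊√731⌋ = 27.
With m₀=0, d₀=1 and mₖ₊₁ = dₖaₖ − mₖ, dₖ₊₁ = (n − mₖ₊₁²)/dₖ, aₖ₊₁ = ⌊(a₀+mₖ₊₁)/dₖ₊₁⌋:
  k=1: m=27, d=2, a=27
  k=2: m=27, d=1, a=54
d=1 and a=2a₀=54 at k=2, so the next step gives (m, d) = (27, 2) again — its k=1 value — and the period has length 2.

[27; 27, 54]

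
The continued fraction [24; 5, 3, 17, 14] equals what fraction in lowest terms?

Using pₖ = aₖpₖ₋₁ + pₖ₋₂ and qₖ = aₖqₖ₋₁ + qₖ₋₂:
  k=0: a=24, p=24, q=1
  k=1: a=5, p=121, q=5
  k=2: a=3, p=387, q=16
  k=3: a=17, p=6700, q=277
  k=4: a=14, p=94187, q=3894

94187/3894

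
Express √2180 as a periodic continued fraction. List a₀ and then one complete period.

[46; 1, 2, 4, 2, 1, 92]

a₀ = ⌊√2180⌋ = 46.
With m₀=0, d₀=1 and mₖ₊₁ = dₖaₖ − mₖ, dₖ₊₁ = (n − mₖ₊₁²)/dₖ, aₖ₊₁ = ⌊(a₀+mₖ₊₁)/dₖ₊₁⌋:
  k=1: m=46, d=64, a=1
  k=2: m=18, d=29, a=2
  k=3: m=40, d=20, a=4
  k=4: m=40, d=29, a=2
  k=5: m=18, d=64, a=1
  k=6: m=46, d=1, a=92
d=1 and a=2a₀=92 at k=6, so the next step gives (m, d) = (46, 64) again — its k=1 value — and the period has length 6.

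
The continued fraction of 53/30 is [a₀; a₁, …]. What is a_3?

3

53 = 1·30 + 23   →  a_0 = 1
30 = 1·23 + 7   →  a_1 = 1
23 = 3·7 + 2   →  a_2 = 3
7 = 3·2 + 1   →  a_3 = 3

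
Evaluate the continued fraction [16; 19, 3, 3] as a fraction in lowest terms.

Using pₖ = aₖpₖ₋₁ + pₖ₋₂ and qₖ = aₖqₖ₋₁ + qₖ₋₂:
  k=0: a=16, p=16, q=1
  k=1: a=19, p=305, q=19
  k=2: a=3, p=931, q=58
  k=3: a=3, p=3098, q=193

3098/193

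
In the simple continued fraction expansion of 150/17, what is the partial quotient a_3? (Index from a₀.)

1

150 = 8·17 + 14   →  a_0 = 8
17 = 1·14 + 3   →  a_1 = 1
14 = 4·3 + 2   →  a_2 = 4
3 = 1·2 + 1   →  a_3 = 1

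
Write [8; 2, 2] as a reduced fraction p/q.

Using pₖ = aₖpₖ₋₁ + pₖ₋₂ and qₖ = aₖqₖ₋₁ + qₖ₋₂:
  k=0: a=8, p=8, q=1
  k=1: a=2, p=17, q=2
  k=2: a=2, p=42, q=5

42/5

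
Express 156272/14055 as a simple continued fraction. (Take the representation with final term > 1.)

[11; 8, 2, 3, 7, 6, 2, 2]

156272 = 11·14055 + 1667
14055 = 8·1667 + 719
1667 = 2·719 + 229
719 = 3·229 + 32
229 = 7·32 + 5
32 = 6·5 + 2
5 = 2·2 + 1
2 = 2·1 + 0  (stop)
So 156272/14055 = [11; 8, 2, 3, 7, 6, 2, 2].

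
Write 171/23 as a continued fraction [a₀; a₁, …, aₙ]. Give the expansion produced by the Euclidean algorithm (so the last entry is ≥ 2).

[7; 2, 3, 3]

171 = 7·23 + 10
23 = 2·10 + 3
10 = 3·3 + 1
3 = 3·1 + 0  (stop)
So 171/23 = [7; 2, 3, 3].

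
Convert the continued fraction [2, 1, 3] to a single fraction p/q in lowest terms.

11/4

Fold from the inside: start with 3/1.
  1 + 1/3 = 4/3
  2 + 3/4 = 11/4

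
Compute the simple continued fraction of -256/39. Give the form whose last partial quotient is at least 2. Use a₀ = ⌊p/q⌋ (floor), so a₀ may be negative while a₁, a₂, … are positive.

[-7; 2, 3, 2, 2]

-256 = -7*39 + 17
39 = 2*17 + 5
17 = 3*5 + 2
5 = 2*2 + 1
2 = 2*1 + 0  (stop)
So -256/39 = [-7; 2, 3, 2, 2].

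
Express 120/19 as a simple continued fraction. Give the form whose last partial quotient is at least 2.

[6; 3, 6]

120 = 6×19 + 6
19 = 3×6 + 1
6 = 6×1 + 0  (stop)
So 120/19 = [6; 3, 6].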